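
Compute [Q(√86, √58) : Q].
[Q(√86, √58) : Q] = 4

[Q(√86):Q] = 2 (min poly x^2 - 86, irreducible since 86 is squarefree > 1). For the top step, suppose √58 ∈ Q(√86), say √58 = c + d√86 with c, d ∈ Q. Squaring: 58 = c^2 + 86d^2 + 2cd√86. Since √86 ∉ Q this forces 2cd = 0. If d = 0 then √58 = c ∈ Q, contradicting 58 squarefree > 1. If c = 0 then 58 = 86d^2, so 86·58 = (86d)^2 is a perfect square in Q — but 86·58 = 4988 is not a perfect square (since 86 and 58 are distinct squarefree integers). Contradiction. Hence √58 ∉ Q(√86), so x^2 - 58 stays irreducible over Q(√86) and [Q(√86, √58) : Q(√86)] = 2. By the tower law, [Q(√86, √58) : Q] = 2 · 2 = 4.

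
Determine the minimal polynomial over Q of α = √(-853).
m_α(x) = x^2 + 853

α satisfies α^2 + 853 = 0, so x^2 + 853 annihilates α. Since d = -853 is squarefree and ≠ 1, it is not a perfect square in Q, so x^2 + 853 has no rational root and is therefore irreducible over Q (a degree-2 polynomial over a field is irreducible iff it has no root). Hence m_α(x) = x^2 + 853.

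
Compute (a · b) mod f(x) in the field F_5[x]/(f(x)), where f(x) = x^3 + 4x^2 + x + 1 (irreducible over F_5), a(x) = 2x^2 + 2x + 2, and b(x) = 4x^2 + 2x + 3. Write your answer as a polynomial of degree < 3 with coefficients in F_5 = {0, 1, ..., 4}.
a · b ≡ 2x + 1 (mod f(x))

Multiply in F_5[x]: a(x)·b(x) = (2x^2 + 2x + 2)·(4x^2 + 2x + 3) = 3x^4 + 2x^3 + 3x^2 + 1. This has degree ≥ 3, so divide by f(x) over F_5: 3x^4 + 2x^3 + 3x^2 + 1 = (3x)·(x^3 + 4x^2 + x + 1) + (2x + 1). Hence a·b ≡ 2x + 1 (mod f). (F_5[x]/(f) is a field with 5^3 = 125 elements since f is irreducible of degree 3.)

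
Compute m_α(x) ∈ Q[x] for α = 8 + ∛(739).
m_α(x) = x^3 - 24x^2 + 192x - 1251

Set β = α - 8 = ∛(739), so β^3 = 739. Then (α - 8)^3 - 739 = 0, i.e. α is a root of g(x) = (x - 8)^3 - 739 = x^3 - 24x^2 + 192x - 1251. Since g(x) = h(x - 8) where h(x) = x^3 - 739, and h is irreducible over Q (because 739 is not a perfect cube, so h has no rational root, and a monic cubic with no rational root is irreducible), g is also irreducible (irreducibility is preserved under the substitution x → x - 8). Hence m_α(x) = x^3 - 24x^2 + 192x - 1251.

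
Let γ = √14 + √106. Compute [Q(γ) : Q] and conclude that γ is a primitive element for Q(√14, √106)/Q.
[Q(γ) : Q] = 4 (equivalently, Q(γ) = Q(√14, √106))

Obviously Q(γ) ⊆ Q(√14, √106), and [Q(√14, √106):Q] = 4 (since 14, 106 are distinct squarefree integers > 1 with 1484 not a perfect square). To show equality we compute the minimal polynomial of γ. From γ = √14 + √106: γ^2 = 14 + 2√(1484) + 106 = 120 + 2√(1484), so γ^2 - 120 = 2√(1484); squaring, (γ^2 - 120)^2 = 4·1484, i.e. γ^4 - 240γ^2 + 14400 - 5936 = 0, i.e. γ^4 - 240γ^2 + 8464 = 0. So γ is a root of x^4 - 240x^2 + 8464. This polynomial is irreducible over Q: it has no rational root (each ±√14 ± √106 is irrational), and any factorization into two quadratics over Q would force √(1484) ∈ Q (pairing opposite roots) or √14, √106 ∈ Q (other pairings), all impossible. Hence [Q(γ):Q] = 4 = [Q(√14, √106):Q], so Q(γ) = Q(√14, √106).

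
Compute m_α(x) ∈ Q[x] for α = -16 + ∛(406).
m_α(x) = x^3 + 48x^2 + 768x + 3690

Set β = α + 16 = ∛(406), so β^3 = 406. Then (α + 16)^3 - 406 = 0, i.e. α is a root of g(x) = (x + 16)^3 - 406 = x^3 + 48x^2 + 768x + 3690. Since g(x) = h(x + 16) where h(x) = x^3 - 406, and h is irreducible over Q (because 406 is not a perfect cube, so h has no rational root, and a monic cubic with no rational root is irreducible), g is also irreducible (irreducibility is preserved under the substitution x → x + 16). Hence m_α(x) = x^3 + 48x^2 + 768x + 3690.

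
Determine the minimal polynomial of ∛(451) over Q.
m_α(x) = x^3 - 451

α satisfies α^3 = 451, so x^3 - 451 annihilates α. By the rational root test, a rational root p/q (in lowest terms) of x^3 - 451 would satisfy p^3 = 451 q^3, forcing q = 1 and p^3 = 451; but 451 is not a perfect cube, contradiction. A monic cubic over Q with no rational root is irreducible (any nontrivial factorization would include a linear factor). Hence x^3 - 451 is the minimal polynomial of α, and in particular [Q(α):Q] = 3.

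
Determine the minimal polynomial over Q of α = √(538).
m_α(x) = x^2 - 538

α satisfies α^2 - 538 = 0, so x^2 - 538 annihilates α. Since d = 538 is squarefree and ≠ 1, it is not a perfect square in Q, so x^2 - 538 has no rational root and is therefore irreducible over Q (a degree-2 polynomial over a field is irreducible iff it has no root). Hence m_α(x) = x^2 - 538.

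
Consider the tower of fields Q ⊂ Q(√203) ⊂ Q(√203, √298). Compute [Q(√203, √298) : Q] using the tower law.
[Q(√203, √298) : Q] = 4

[Q(√203):Q] = 2 (min poly x^2 - 203, irreducible since 203 is squarefree > 1). For the top step, suppose √298 ∈ Q(√203), say √298 = c + d√203 with c, d ∈ Q. Squaring: 298 = c^2 + 203d^2 + 2cd√203. Since √203 ∉ Q this forces 2cd = 0. If d = 0 then √298 = c ∈ Q, contradicting 298 squarefree > 1. If c = 0 then 298 = 203d^2, so 203·298 = (203d)^2 is a perfect square in Q — but 203·298 = 60494 is not a perfect square (since 203 and 298 are distinct squarefree integers). Contradiction. Hence √298 ∉ Q(√203), so x^2 - 298 stays irreducible over Q(√203) and [Q(√203, √298) : Q(√203)] = 2. By the tower law, [Q(√203, √298) : Q] = 2 · 2 = 4.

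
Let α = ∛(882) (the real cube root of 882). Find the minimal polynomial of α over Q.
m_α(x) = x^3 - 882

α satisfies α^3 = 882, so x^3 - 882 annihilates α. By the rational root test, a rational root p/q (in lowest terms) of x^3 - 882 would satisfy p^3 = 882 q^3, forcing q = 1 and p^3 = 882; but 882 is not a perfect cube, contradiction. A monic cubic over Q with no rational root is irreducible (any nontrivial factorization would include a linear factor). Hence x^3 - 882 is the minimal polynomial of α, and in particular [Q(α):Q] = 3.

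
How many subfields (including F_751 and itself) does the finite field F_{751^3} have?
F_{751^3} has 2 subfields

The subfields of F_{p^n} are exactly the fields F_{p^d} for d | n (each is the fixed field of the unique index-d subgroup of Gal(F_{p^n}/F_p) ≅ Z/nZ). The divisors of n = 3 are {1, 3}, giving 2 subfields: F_{751^1}, F_{751^3}.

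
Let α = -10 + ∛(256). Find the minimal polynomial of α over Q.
m_α(x) = x^3 + 30x^2 + 300x + 744

Set β = α + 10 = ∛(256), so β^3 = 256. Then (α + 10)^3 - 256 = 0, i.e. α is a root of g(x) = (x + 10)^3 - 256 = x^3 + 30x^2 + 300x + 744. Since g(x) = h(x + 10) where h(x) = x^3 - 256, and h is irreducible over Q (because 256 is not a perfect cube, so h has no rational root, and a monic cubic with no rational root is irreducible), g is also irreducible (irreducibility is preserved under the substitution x → x + 10). Hence m_α(x) = x^3 + 30x^2 + 300x + 744.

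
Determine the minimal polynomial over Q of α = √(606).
m_α(x) = x^2 - 606

α satisfies α^2 - 606 = 0, so x^2 - 606 annihilates α. Since d = 606 is squarefree and ≠ 1, it is not a perfect square in Q, so x^2 - 606 has no rational root and is therefore irreducible over Q (a degree-2 polynomial over a field is irreducible iff it has no root). Hence m_α(x) = x^2 - 606.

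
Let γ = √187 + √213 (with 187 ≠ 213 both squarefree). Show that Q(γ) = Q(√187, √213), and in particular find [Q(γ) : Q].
[Q(γ) : Q] = 4 (equivalently, Q(γ) = Q(√187, √213))

Obviously Q(γ) ⊆ Q(√187, √213), and [Q(√187, √213):Q] = 4 (since 187, 213 are distinct squarefree integers > 1 with 39831 not a perfect square). To show equality we compute the minimal polynomial of γ. From γ = √187 + √213: γ^2 = 187 + 2√(39831) + 213 = 400 + 2√(39831), so γ^2 - 400 = 2√(39831); squaring, (γ^2 - 400)^2 = 4·39831, i.e. γ^4 - 800γ^2 + 160000 - 159324 = 0, i.e. γ^4 - 800γ^2 + 676 = 0. So γ is a root of x^4 - 800x^2 + 676. This polynomial is irreducible over Q: it has no rational root (each ±√187 ± √213 is irrational), and any factorization into two quadratics over Q would force √(39831) ∈ Q (pairing opposite roots) or √187, √213 ∈ Q (other pairings), all impossible. Hence [Q(γ):Q] = 4 = [Q(√187, √213):Q], so Q(γ) = Q(√187, √213).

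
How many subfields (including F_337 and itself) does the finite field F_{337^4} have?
F_{337^4} has 3 subfields

The subfields of F_{p^n} are exactly the fields F_{p^d} for d | n (each is the fixed field of the unique index-d subgroup of Gal(F_{p^n}/F_p) ≅ Z/nZ). The divisors of n = 4 are {1, 2, 4}, giving 3 subfields: F_{337^1}, F_{337^2}, F_{337^4}.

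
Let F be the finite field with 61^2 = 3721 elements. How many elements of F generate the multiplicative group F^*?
There are φ(3720) = 960 primitive elements

F_q^* is cyclic of order q - 1 = 3720. A cyclic group of order m has exactly φ(m) generators. Here m = 3720 = 2^3 · 3 · 5 · 31, so the number of primitive elements is φ(3720) = 960.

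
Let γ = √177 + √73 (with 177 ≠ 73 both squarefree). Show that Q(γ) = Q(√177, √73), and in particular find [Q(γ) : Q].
[Q(γ) : Q] = 4 (equivalently, Q(γ) = Q(√177, √73))

Obviously Q(γ) ⊆ Q(√177, √73), and [Q(√177, √73):Q] = 4 (since 177, 73 are distinct squarefree integers > 1 with 12921 not a perfect square). To show equality we compute the minimal polynomial of γ. From γ = √177 + √73: γ^2 = 177 + 2√(12921) + 73 = 250 + 2√(12921), so γ^2 - 250 = 2√(12921); squaring, (γ^2 - 250)^2 = 4·12921, i.e. γ^4 - 500γ^2 + 62500 - 51684 = 0, i.e. γ^4 - 500γ^2 + 10816 = 0. So γ is a root of x^4 - 500x^2 + 10816. This polynomial is irreducible over Q: it has no rational root (each ±√177 ± √73 is irrational), and any factorization into two quadratics over Q would force √(12921) ∈ Q (pairing opposite roots) or √177, √73 ∈ Q (other pairings), all impossible. Hence [Q(γ):Q] = 4 = [Q(√177, √73):Q], so Q(γ) = Q(√177, √73).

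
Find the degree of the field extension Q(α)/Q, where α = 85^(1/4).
[Q(α):Q] = 4

α is a root of x^4 - 85. By Eisenstein's criterion at the prime p = 5 (which divides the constant term 85 but p^2 = 25 does not, since 85 is squarefree), x^4 - 85 is irreducible over Q. Hence [Q(α):Q] = 4.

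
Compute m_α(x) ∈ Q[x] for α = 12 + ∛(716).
m_α(x) = x^3 - 36x^2 + 432x - 2444

Set β = α - 12 = ∛(716), so β^3 = 716. Then (α - 12)^3 - 716 = 0, i.e. α is a root of g(x) = (x - 12)^3 - 716 = x^3 - 36x^2 + 432x - 2444. Since g(x) = h(x - 12) where h(x) = x^3 - 716, and h is irreducible over Q (because 716 is not a perfect cube, so h has no rational root, and a monic cubic with no rational root is irreducible), g is also irreducible (irreducibility is preserved under the substitution x → x - 12). Hence m_α(x) = x^3 - 36x^2 + 432x - 2444.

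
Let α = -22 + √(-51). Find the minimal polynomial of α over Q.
m_α(x) = x^2 + 44x + 535

From α + 22 = √(-51), squaring gives (α + 22)^2 = -51, i.e. α^2 + 44α + 484 = -51, so α^2 + 44α + 535 = 0. The discriminant of x^2 + 44x + 535 is (44)^2 - 4·(535) = 1936 - 2140 = -204, and 4·(-51) is not a perfect square in Q since -51 is squarefree and ≠ 1. Hence x^2 + 44x + 535 is irreducible over Q and is the minimal polynomial of α.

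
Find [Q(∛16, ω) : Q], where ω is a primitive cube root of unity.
[Q(∛16, ω) : Q] = 6

[Q(∛16):Q] = 3 (min poly x^3 - 16, irreducible since 16 is not a perfect cube). [Q(ω):Q] = 2 (min poly x^2 + x + 1). Since Q(∛16) ⊂ R and ω ∉ R, we have ω ∉ Q(∛16), so x^2 + x + 1 remains irreducible over Q(∛16) and [Q(∛16, ω) : Q(∛16)] = 2. By the tower law, [Q(∛16, ω) : Q] = 3 · 2 = 6. (In fact Q(∛16, ω) is the splitting field of x^3 - 16 over Q.)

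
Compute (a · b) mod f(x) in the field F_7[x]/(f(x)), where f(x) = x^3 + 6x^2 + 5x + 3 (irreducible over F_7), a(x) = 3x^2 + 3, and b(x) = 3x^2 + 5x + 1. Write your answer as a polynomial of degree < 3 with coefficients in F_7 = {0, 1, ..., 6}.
a · b ≡ 5x^2 + x + 1 (mod f(x))

Multiply in F_7[x]: a(x)·b(x) = (3x^2 + 3)·(3x^2 + 5x + 1) = 2x^4 + x^3 + 5x^2 + x + 3. This has degree ≥ 3, so divide by f(x) over F_7: 2x^4 + x^3 + 5x^2 + x + 3 = (2x + 3)·(x^3 + 6x^2 + 5x + 3) + (5x^2 + x + 1). Hence a·b ≡ 5x^2 + x + 1 (mod f). (F_7[x]/(f) is a field with 7^3 = 343 elements since f is irreducible of degree 3.)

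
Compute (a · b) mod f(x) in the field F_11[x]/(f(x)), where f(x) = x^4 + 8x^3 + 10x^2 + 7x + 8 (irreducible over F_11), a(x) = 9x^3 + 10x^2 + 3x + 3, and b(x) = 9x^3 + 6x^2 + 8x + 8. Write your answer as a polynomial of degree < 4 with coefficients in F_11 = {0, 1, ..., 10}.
a · b ≡ 7x^3 + 3x^2 + 4x + 3 (mod f(x))

Multiply in F_11[x]: a(x)·b(x) = (9x^3 + 10x^2 + 3x + 3)·(9x^3 + 6x^2 + 8x + 8) = 4x^6 + x^5 + 5x^4 + 10x^3 + x^2 + 4x + 2. This has degree ≥ 4, so divide by f(x) over F_11: 4x^6 + x^5 + 5x^4 + 10x^3 + x^2 + 4x + 2 = (4x^2 + 2x + 4)·(x^4 + 8x^3 + 10x^2 + 7x + 8) + (7x^3 + 3x^2 + 4x + 3). Hence a·b ≡ 7x^3 + 3x^2 + 4x + 3 (mod f). (F_11[x]/(f) is a field with 11^4 = 14641 elements since f is irreducible of degree 4.)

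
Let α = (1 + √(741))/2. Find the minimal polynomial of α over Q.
m_α(x) = x^2 - x - 185

From 2α - 1 = √(741), squaring gives (2α - 1)^2 = 741, i.e. 4α^2 - 4α + 1 = 741, so α^2 - α + (1 - 741)/4 = 0. Since 741 ≡ 1 (mod 4), (1 - 741)/4 = -185 ∈ Z. The polynomial x^2 - x - 185 has discriminant 1 - 4·(-185) = 741, which is not a perfect square in Q (d = 741 is squarefree and ≠ 1), so x^2 - x - 185 is irreducible over Q. It is the minimal polynomial of α.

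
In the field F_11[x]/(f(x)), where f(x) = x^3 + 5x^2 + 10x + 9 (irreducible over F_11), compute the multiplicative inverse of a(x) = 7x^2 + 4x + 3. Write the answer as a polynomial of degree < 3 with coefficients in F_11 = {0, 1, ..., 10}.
a(x)^(-1) ≡ 5x^2 + 8x + 4 (mod f(x))

Since f is irreducible over F_11, F_11[x]/(f) is a field and a(x) ≠ 0 has an inverse. Apply the extended Euclidean algorithm to f(x) and a(x) in F_11[x]: f(x) = (8x + 4)·a(x) + (3x + 8);  a(x) = (6x)·(3x + 8) + (3). The last nonzero remainder is the constant 3 = gcd(f, a) in F_11. Back-substituting through the division chain expresses 3 = s(x)·a(x) + t(x)·f(x) with s(x) ≡ 4x^2 + 2x + 1 (mod f), so (4x^2 + 2x + 1)·a(x) ≡ 3 (mod f). Multiplying by 3^(-1) ≡ 4 in F_11 gives a(x)^(-1) ≡ 4·(4x^2 + 2x + 1) ≡ 5x^2 + 8x + 4 (mod f). Check: (7x^2 + 4x + 3)·(5x^2 + 8x + 4) = 2x^4 + 10x^3 + 9x^2 + 7x + 1 ≡ 1 (mod x^3 + 5x^2 + 10x + 9).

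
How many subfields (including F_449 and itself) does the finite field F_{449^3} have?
F_{449^3} has 2 subfields

The subfields of F_{p^n} are exactly the fields F_{p^d} for d | n (each is the fixed field of the unique index-d subgroup of Gal(F_{p^n}/F_p) ≅ Z/nZ). The divisors of n = 3 are {1, 3}, giving 2 subfields: F_{449^1}, F_{449^3}.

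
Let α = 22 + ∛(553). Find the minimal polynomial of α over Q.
m_α(x) = x^3 - 66x^2 + 1452x - 11201

Set β = α - 22 = ∛(553), so β^3 = 553. Then (α - 22)^3 - 553 = 0, i.e. α is a root of g(x) = (x - 22)^3 - 553 = x^3 - 66x^2 + 1452x - 11201. Since g(x) = h(x - 22) where h(x) = x^3 - 553, and h is irreducible over Q (because 553 is not a perfect cube, so h has no rational root, and a monic cubic with no rational root is irreducible), g is also irreducible (irreducibility is preserved under the substitution x → x - 22). Hence m_α(x) = x^3 - 66x^2 + 1452x - 11201.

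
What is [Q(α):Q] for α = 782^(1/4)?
[Q(α):Q] = 4

α is a root of x^4 - 782. By Eisenstein's criterion at the prime p = 2 (which divides the constant term 782 but p^2 = 4 does not, since 782 is squarefree), x^4 - 782 is irreducible over Q. Hence [Q(α):Q] = 4.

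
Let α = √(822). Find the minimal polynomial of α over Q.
m_α(x) = x^2 - 822

α satisfies α^2 - 822 = 0, so x^2 - 822 annihilates α. Since d = 822 is squarefree and ≠ 1, it is not a perfect square in Q, so x^2 - 822 has no rational root and is therefore irreducible over Q (a degree-2 polynomial over a field is irreducible iff it has no root). Hence m_α(x) = x^2 - 822.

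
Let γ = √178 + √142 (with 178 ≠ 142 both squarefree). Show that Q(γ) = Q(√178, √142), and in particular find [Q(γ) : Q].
[Q(γ) : Q] = 4 (equivalently, Q(γ) = Q(√178, √142))

Obviously Q(γ) ⊆ Q(√178, √142), and [Q(√178, √142):Q] = 4 (since 178, 142 are distinct squarefree integers > 1 with 25276 not a perfect square). To show equality we compute the minimal polynomial of γ. From γ = √178 + √142: γ^2 = 178 + 2√(25276) + 142 = 320 + 2√(25276), so γ^2 - 320 = 2√(25276); squaring, (γ^2 - 320)^2 = 4·25276, i.e. γ^4 - 640γ^2 + 102400 - 101104 = 0, i.e. γ^4 - 640γ^2 + 1296 = 0. So γ is a root of x^4 - 640x^2 + 1296. This polynomial is irreducible over Q: it has no rational root (each ±√178 ± √142 is irrational), and any factorization into two quadratics over Q would force √(25276) ∈ Q (pairing opposite roots) or √178, √142 ∈ Q (other pairings), all impossible. Hence [Q(γ):Q] = 4 = [Q(√178, √142):Q], so Q(γ) = Q(√178, √142).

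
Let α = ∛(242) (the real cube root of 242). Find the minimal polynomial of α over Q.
m_α(x) = x^3 - 242

α satisfies α^3 = 242, so x^3 - 242 annihilates α. By the rational root test, a rational root p/q (in lowest terms) of x^3 - 242 would satisfy p^3 = 242 q^3, forcing q = 1 and p^3 = 242; but 242 is not a perfect cube, contradiction. A monic cubic over Q with no rational root is irreducible (any nontrivial factorization would include a linear factor). Hence x^3 - 242 is the minimal polynomial of α, and in particular [Q(α):Q] = 3.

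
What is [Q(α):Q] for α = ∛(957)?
[Q(α):Q] = 3

The minimal polynomial of α is x^3 - 957, irreducible over Q since 957 is not a perfect cube (so x^3 - 957 has no rational root). Hence [Q(α):Q] = deg(m_α) = 3.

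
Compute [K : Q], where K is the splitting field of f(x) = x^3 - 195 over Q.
[K : Q] = 6

The roots of x^3 - 195 are ∛195, ω∛195, ω^2∛195 where ω = e^(2πi/3) is a primitive cube root of unity, so K = Q(∛195, ω). Now [Q(∛195):Q] = 3 (since 195 is not a perfect cube, x^3 - 195 is irreducible) and [Q(ω):Q] = 2. Both 2 and 3 divide [K:Q], and [K:Q] ≤ 3·2 = 6, so [K:Q] = 6. (Equivalently: Q(∛195) ⊂ R but ω ∉ R, so [K : Q(∛195)] = 2.)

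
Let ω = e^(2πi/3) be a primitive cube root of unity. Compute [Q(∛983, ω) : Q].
[Q(∛983, ω) : Q] = 6

[Q(∛983):Q] = 3 (min poly x^3 - 983, irreducible since 983 is not a perfect cube). [Q(ω):Q] = 2 (min poly x^2 + x + 1). Since Q(∛983) ⊂ R and ω ∉ R, we have ω ∉ Q(∛983), so x^2 + x + 1 remains irreducible over Q(∛983) and [Q(∛983, ω) : Q(∛983)] = 2. By the tower law, [Q(∛983, ω) : Q] = 3 · 2 = 6. (In fact Q(∛983, ω) is the splitting field of x^3 - 983 over Q.)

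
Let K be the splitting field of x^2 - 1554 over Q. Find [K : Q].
[K : Q] = 2

f(x) = x^2 - 1554 factors as (x - √1554)(x + √1554). The splitting field is K = Q(√1554). Since 1554 is squarefree and > 1, it is not a perfect square, so x^2 - 1554 is irreducible over Q and [Q(√1554) : Q] = 2. Hence [K : Q] = 2.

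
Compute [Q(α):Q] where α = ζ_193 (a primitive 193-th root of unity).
[Q(α):Q] = 192

The minimal polynomial of ζ_193 over Q is the 193-th cyclotomic polynomial Φ_193(x), which is irreducible over Q and has degree φ(193) = 192. Hence [Q(α):Q] = φ(193) = 192.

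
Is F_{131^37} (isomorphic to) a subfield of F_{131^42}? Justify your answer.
No: F_{131^37} is not a subfield of F_{131^42}

F_{p^m} embeds in F_{p^n} iff m | n. Here 37 ∤ 42 (since 42 = 1·37 + 5 with remainder 5 ≠ 0), so F_{131^37} is not a subfield of F_{131^42}. Equivalently: if it were, the tower law would give 37 = [F_{131^37}:F_131] dividing [F_{131^42}:F_131] = 42, contradiction.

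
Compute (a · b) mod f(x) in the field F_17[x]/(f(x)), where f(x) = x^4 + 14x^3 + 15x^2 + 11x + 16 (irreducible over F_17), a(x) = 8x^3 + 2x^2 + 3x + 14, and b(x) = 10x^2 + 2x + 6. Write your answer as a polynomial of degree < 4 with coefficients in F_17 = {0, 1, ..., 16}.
a · b ≡ 16x^3 + 14x + 3 (mod f(x))

Multiply in F_17[x]: a(x)·b(x) = (8x^3 + 2x^2 + 3x + 14)·(10x^2 + 2x + 6) = 12x^5 + 2x^4 + 14x^3 + 5x^2 + 12x + 16. This has degree ≥ 4, so divide by f(x) over F_17: 12x^5 + 2x^4 + 14x^3 + 5x^2 + 12x + 16 = (12x + 4)·(x^4 + 14x^3 + 15x^2 + 11x + 16) + (16x^3 + 14x + 3). Hence a·b ≡ 16x^3 + 14x + 3 (mod f). (F_17[x]/(f) is a field with 17^4 = 83521 elements since f is irreducible of degree 4.)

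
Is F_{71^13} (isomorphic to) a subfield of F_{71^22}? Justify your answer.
No: F_{71^13} is not a subfield of F_{71^22}

F_{p^m} embeds in F_{p^n} iff m | n. Here 13 ∤ 22 (since 22 = 1·13 + 9 with remainder 9 ≠ 0), so F_{71^13} is not a subfield of F_{71^22}. Equivalently: if it were, the tower law would give 13 = [F_{71^13}:F_71] dividing [F_{71^22}:F_71] = 22, contradiction.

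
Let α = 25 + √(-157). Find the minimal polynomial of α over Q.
m_α(x) = x^2 - 50x + 782

From α - 25 = √(-157), squaring gives (α - 25)^2 = -157, i.e. α^2 - 50α + 625 = -157, so α^2 - 50α + 782 = 0. The discriminant of x^2 - 50x + 782 is (-50)^2 - 4·(782) = 2500 - 3128 = -628, and 4·(-157) is not a perfect square in Q since -157 is squarefree and ≠ 1. Hence x^2 - 50x + 782 is irreducible over Q and is the minimal polynomial of α.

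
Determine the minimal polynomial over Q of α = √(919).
m_α(x) = x^2 - 919

α satisfies α^2 - 919 = 0, so x^2 - 919 annihilates α. Since d = 919 is squarefree and ≠ 1, it is not a perfect square in Q, so x^2 - 919 has no rational root and is therefore irreducible over Q (a degree-2 polynomial over a field is irreducible iff it has no root). Hence m_α(x) = x^2 - 919.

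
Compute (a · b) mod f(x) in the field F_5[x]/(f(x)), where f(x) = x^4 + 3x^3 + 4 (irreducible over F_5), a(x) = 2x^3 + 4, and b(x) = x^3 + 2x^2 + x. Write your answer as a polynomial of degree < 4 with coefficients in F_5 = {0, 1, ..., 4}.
a · b ≡ 2x + 3 (mod f(x))

Multiply in F_5[x]: a(x)·b(x) = (2x^3 + 4)·(x^3 + 2x^2 + x) = 2x^6 + 4x^5 + 2x^4 + 4x^3 + 3x^2 + 4x. This has degree ≥ 4, so divide by f(x) over F_5: 2x^6 + 4x^5 + 2x^4 + 4x^3 + 3x^2 + 4x = (2x^2 + 3x + 3)·(x^4 + 3x^3 + 4) + (2x + 3). Hence a·b ≡ 2x + 3 (mod f). (F_5[x]/(f) is a field with 5^4 = 625 elements since f is irreducible of degree 4.)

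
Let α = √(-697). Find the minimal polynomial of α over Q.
m_α(x) = x^2 + 697

α satisfies α^2 + 697 = 0, so x^2 + 697 annihilates α. Since d = -697 is squarefree and ≠ 1, it is not a perfect square in Q, so x^2 + 697 has no rational root and is therefore irreducible over Q (a degree-2 polynomial over a field is irreducible iff it has no root). Hence m_α(x) = x^2 + 697.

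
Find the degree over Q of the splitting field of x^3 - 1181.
[K : Q] = 6

The roots of x^3 - 1181 are ∛1181, ω∛1181, ω^2∛1181 where ω = e^(2πi/3) is a primitive cube root of unity, so K = Q(∛1181, ω). Now [Q(∛1181):Q] = 3 (since 1181 is not a perfect cube, x^3 - 1181 is irreducible) and [Q(ω):Q] = 2. Both 2 and 3 divide [K:Q], and [K:Q] ≤ 3·2 = 6, so [K:Q] = 6. (Equivalently: Q(∛1181) ⊂ R but ω ∉ R, so [K : Q(∛1181)] = 2.)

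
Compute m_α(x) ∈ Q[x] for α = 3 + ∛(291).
m_α(x) = x^3 - 9x^2 + 27x - 318

Set β = α - 3 = ∛(291), so β^3 = 291. Then (α - 3)^3 - 291 = 0, i.e. α is a root of g(x) = (x - 3)^3 - 291 = x^3 - 9x^2 + 27x - 318. Since g(x) = h(x - 3) where h(x) = x^3 - 291, and h is irreducible over Q (because 291 is not a perfect cube, so h has no rational root, and a monic cubic with no rational root is irreducible), g is also irreducible (irreducibility is preserved under the substitution x → x - 3). Hence m_α(x) = x^3 - 9x^2 + 27x - 318.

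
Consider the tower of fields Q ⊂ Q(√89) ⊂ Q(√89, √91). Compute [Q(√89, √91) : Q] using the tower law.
[Q(√89, √91) : Q] = 4

[Q(√89):Q] = 2 (min poly x^2 - 89, irreducible since 89 is squarefree > 1). For the top step, suppose √91 ∈ Q(√89), say √91 = c + d√89 with c, d ∈ Q. Squaring: 91 = c^2 + 89d^2 + 2cd√89. Since √89 ∉ Q this forces 2cd = 0. If d = 0 then √91 = c ∈ Q, contradicting 91 squarefree > 1. If c = 0 then 91 = 89d^2, so 89·91 = (89d)^2 is a perfect square in Q — but 89·91 = 8099 is not a perfect square (since 89 and 91 are distinct squarefree integers). Contradiction. Hence √91 ∉ Q(√89), so x^2 - 91 stays irreducible over Q(√89) and [Q(√89, √91) : Q(√89)] = 2. By the tower law, [Q(√89, √91) : Q] = 2 · 2 = 4.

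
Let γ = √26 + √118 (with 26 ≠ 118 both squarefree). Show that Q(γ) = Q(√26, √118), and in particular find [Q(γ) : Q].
[Q(γ) : Q] = 4 (equivalently, Q(γ) = Q(√26, √118))

Obviously Q(γ) ⊆ Q(√26, √118), and [Q(√26, √118):Q] = 4 (since 26, 118 are distinct squarefree integers > 1 with 3068 not a perfect square). To show equality we compute the minimal polynomial of γ. From γ = √26 + √118: γ^2 = 26 + 2√(3068) + 118 = 144 + 2√(3068), so γ^2 - 144 = 2√(3068); squaring, (γ^2 - 144)^2 = 4·3068, i.e. γ^4 - 288γ^2 + 20736 - 12272 = 0, i.e. γ^4 - 288γ^2 + 8464 = 0. So γ is a root of x^4 - 288x^2 + 8464. This polynomial is irreducible over Q: it has no rational root (each ±√26 ± √118 is irrational), and any factorization into two quadratics over Q would force √(3068) ∈ Q (pairing opposite roots) or √26, √118 ∈ Q (other pairings), all impossible. Hence [Q(γ):Q] = 4 = [Q(√26, √118):Q], so Q(γ) = Q(√26, √118).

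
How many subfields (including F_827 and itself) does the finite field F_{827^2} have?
F_{827^2} has 2 subfields

The subfields of F_{p^n} are exactly the fields F_{p^d} for d | n (each is the fixed field of the unique index-d subgroup of Gal(F_{p^n}/F_p) ≅ Z/nZ). The divisors of n = 2 are {1, 2}, giving 2 subfields: F_{827^1}, F_{827^2}.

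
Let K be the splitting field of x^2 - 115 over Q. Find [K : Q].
[K : Q] = 2

f(x) = x^2 - 115 factors as (x - √115)(x + √115). The splitting field is K = Q(√115). Since 115 is squarefree and > 1, it is not a perfect square, so x^2 - 115 is irreducible over Q and [Q(√115) : Q] = 2. Hence [K : Q] = 2.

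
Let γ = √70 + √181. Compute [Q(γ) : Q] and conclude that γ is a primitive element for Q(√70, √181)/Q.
[Q(γ) : Q] = 4 (equivalently, Q(γ) = Q(√70, √181))

Obviously Q(γ) ⊆ Q(√70, √181), and [Q(√70, √181):Q] = 4 (since 70, 181 are distinct squarefree integers > 1 with 12670 not a perfect square). To show equality we compute the minimal polynomial of γ. From γ = √70 + √181: γ^2 = 70 + 2√(12670) + 181 = 251 + 2√(12670), so γ^2 - 251 = 2√(12670); squaring, (γ^2 - 251)^2 = 4·12670, i.e. γ^4 - 502γ^2 + 63001 - 50680 = 0, i.e. γ^4 - 502γ^2 + 12321 = 0. So γ is a root of x^4 - 502x^2 + 12321. This polynomial is irreducible over Q: it has no rational root (each ±√70 ± √181 is irrational), and any factorization into two quadratics over Q would force √(12670) ∈ Q (pairing opposite roots) or √70, √181 ∈ Q (other pairings), all impossible. Hence [Q(γ):Q] = 4 = [Q(√70, √181):Q], so Q(γ) = Q(√70, √181).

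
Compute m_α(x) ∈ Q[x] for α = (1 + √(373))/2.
m_α(x) = x^2 - x - 93

From 2α - 1 = √(373), squaring gives (2α - 1)^2 = 373, i.e. 4α^2 - 4α + 1 = 373, so α^2 - α + (1 - 373)/4 = 0. Since 373 ≡ 1 (mod 4), (1 - 373)/4 = -93 ∈ Z. The polynomial x^2 - x - 93 has discriminant 1 - 4·(-93) = 373, which is not a perfect square in Q (d = 373 is squarefree and ≠ 1), so x^2 - x - 93 is irreducible over Q. It is the minimal polynomial of α.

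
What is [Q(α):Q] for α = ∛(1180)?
[Q(α):Q] = 3

The minimal polynomial of α is x^3 - 1180, irreducible over Q since 1180 is not a perfect cube (so x^3 - 1180 has no rational root). Hence [Q(α):Q] = deg(m_α) = 3.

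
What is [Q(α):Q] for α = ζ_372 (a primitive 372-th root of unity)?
[Q(α):Q] = 120

The minimal polynomial of ζ_372 over Q is the 372-th cyclotomic polynomial Φ_372(x), which is irreducible over Q and has degree φ(372) = 120. Hence [Q(α):Q] = φ(372) = 120.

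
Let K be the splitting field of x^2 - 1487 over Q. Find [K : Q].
[K : Q] = 2

f(x) = x^2 - 1487 factors as (x - √1487)(x + √1487). The splitting field is K = Q(√1487). Since 1487 is squarefree and > 1, it is not a perfect square, so x^2 - 1487 is irreducible over Q and [Q(√1487) : Q] = 2. Hence [K : Q] = 2.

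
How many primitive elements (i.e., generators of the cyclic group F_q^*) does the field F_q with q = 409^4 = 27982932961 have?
There are φ(27982932960) = 6851788800 primitive elements

F_q^* is cyclic of order q - 1 = 27982932960. A cyclic group of order m has exactly φ(m) generators. Here m = 27982932960 = 2^5 · 3 · 5 · 17 · 41 · 83641, so the number of primitive elements is φ(27982932960) = 6851788800.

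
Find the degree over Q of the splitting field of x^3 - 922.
[K : Q] = 6

The roots of x^3 - 922 are ∛922, ω∛922, ω^2∛922 where ω = e^(2πi/3) is a primitive cube root of unity, so K = Q(∛922, ω). Now [Q(∛922):Q] = 3 (since 922 is not a perfect cube, x^3 - 922 is irreducible) and [Q(ω):Q] = 2. Both 2 and 3 divide [K:Q], and [K:Q] ≤ 3·2 = 6, so [K:Q] = 6. (Equivalently: Q(∛922) ⊂ R but ω ∉ R, so [K : Q(∛922)] = 2.)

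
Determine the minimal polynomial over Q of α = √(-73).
m_α(x) = x^2 + 73

α satisfies α^2 + 73 = 0, so x^2 + 73 annihilates α. Since d = -73 is squarefree and ≠ 1, it is not a perfect square in Q, so x^2 + 73 has no rational root and is therefore irreducible over Q (a degree-2 polynomial over a field is irreducible iff it has no root). Hence m_α(x) = x^2 + 73.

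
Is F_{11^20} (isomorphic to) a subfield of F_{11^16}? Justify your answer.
No: F_{11^20} is not a subfield of F_{11^16}

F_{p^m} embeds in F_{p^n} iff m | n. Here 20 ∤ 16 (since 16 = 0·20 + 16 with remainder 16 ≠ 0), so F_{11^20} is not a subfield of F_{11^16}. Equivalently: if it were, the tower law would give 20 = [F_{11^20}:F_11] dividing [F_{11^16}:F_11] = 16, contradiction.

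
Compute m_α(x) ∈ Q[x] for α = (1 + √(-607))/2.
m_α(x) = x^2 - x + 152

From 2α - 1 = √(-607), squaring gives (2α - 1)^2 = -607, i.e. 4α^2 - 4α + 1 = -607, so α^2 - α + (1 + 607)/4 = 0. Since -607 ≡ 1 (mod 4), (1 + 607)/4 = 152 ∈ Z. The polynomial x^2 - x + 152 has discriminant 1 - 4·(152) = -607, which is not a perfect square in Q (d = -607 is squarefree and ≠ 1), so x^2 - x + 152 is irreducible over Q. It is the minimal polynomial of α.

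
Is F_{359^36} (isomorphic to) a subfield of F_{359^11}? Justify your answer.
No: F_{359^36} is not a subfield of F_{359^11}

F_{p^m} embeds in F_{p^n} iff m | n. Here 36 ∤ 11 (since 11 = 0·36 + 11 with remainder 11 ≠ 0), so F_{359^36} is not a subfield of F_{359^11}. Equivalently: if it were, the tower law would give 36 = [F_{359^36}:F_359] dividing [F_{359^11}:F_359] = 11, contradiction.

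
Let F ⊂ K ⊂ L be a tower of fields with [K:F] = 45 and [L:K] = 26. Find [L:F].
[L:F] = 1170

The tower law says that for any tower of field extensions F ⊂ K ⊂ L with finite degrees, [L:F] = [L:K] · [K:F]. Here this gives [L:F] = 26 · 45 = 1170.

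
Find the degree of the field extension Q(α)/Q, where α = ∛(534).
[Q(α):Q] = 3

The minimal polynomial of α is x^3 - 534, irreducible over Q since 534 is not a perfect cube (so x^3 - 534 has no rational root). Hence [Q(α):Q] = deg(m_α) = 3.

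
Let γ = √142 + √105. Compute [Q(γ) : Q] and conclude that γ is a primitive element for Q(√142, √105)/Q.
[Q(γ) : Q] = 4 (equivalently, Q(γ) = Q(√142, √105))

Obviously Q(γ) ⊆ Q(√142, √105), and [Q(√142, √105):Q] = 4 (since 142, 105 are distinct squarefree integers > 1 with 14910 not a perfect square). To show equality we compute the minimal polynomial of γ. From γ = √142 + √105: γ^2 = 142 + 2√(14910) + 105 = 247 + 2√(14910), so γ^2 - 247 = 2√(14910); squaring, (γ^2 - 247)^2 = 4·14910, i.e. γ^4 - 494γ^2 + 61009 - 59640 = 0, i.e. γ^4 - 494γ^2 + 1369 = 0. So γ is a root of x^4 - 494x^2 + 1369. This polynomial is irreducible over Q: it has no rational root (each ±√142 ± √105 is irrational), and any factorization into two quadratics over Q would force √(14910) ∈ Q (pairing opposite roots) or √142, √105 ∈ Q (other pairings), all impossible. Hence [Q(γ):Q] = 4 = [Q(√142, √105):Q], so Q(γ) = Q(√142, √105).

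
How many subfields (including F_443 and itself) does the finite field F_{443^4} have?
F_{443^4} has 3 subfields

The subfields of F_{p^n} are exactly the fields F_{p^d} for d | n (each is the fixed field of the unique index-d subgroup of Gal(F_{p^n}/F_p) ≅ Z/nZ). The divisors of n = 4 are {1, 2, 4}, giving 3 subfields: F_{443^1}, F_{443^2}, F_{443^4}.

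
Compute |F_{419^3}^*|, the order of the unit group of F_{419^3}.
|F_{419^3}^*| = 73560058

F_{419^3} has 419^3 = 73560059 elements; its multiplicative group consists of all nonzero elements, so |F_{419^3}^*| = 73560059 - 1 = 73560058. (It is cyclic since any finite subgroup of the multiplicative group of a field is cyclic.)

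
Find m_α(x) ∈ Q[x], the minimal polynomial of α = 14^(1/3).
m_α(x) = x^3 - 14

α satisfies α^3 = 14, so x^3 - 14 annihilates α. By the rational root test, a rational root p/q (in lowest terms) of x^3 - 14 would satisfy p^3 = 14 q^3, forcing q = 1 and p^3 = 14; but 14 is not a perfect cube, contradiction. A monic cubic over Q with no rational root is irreducible (any nontrivial factorization would include a linear factor). Hence x^3 - 14 is the minimal polynomial of α, and in particular [Q(α):Q] = 3.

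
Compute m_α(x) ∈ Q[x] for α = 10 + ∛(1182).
m_α(x) = x^3 - 30x^2 + 300x - 2182

Set β = α - 10 = ∛(1182), so β^3 = 1182. Then (α - 10)^3 - 1182 = 0, i.e. α is a root of g(x) = (x - 10)^3 - 1182 = x^3 - 30x^2 + 300x - 2182. Since g(x) = h(x - 10) where h(x) = x^3 - 1182, and h is irreducible over Q (because 1182 is not a perfect cube, so h has no rational root, and a monic cubic with no rational root is irreducible), g is also irreducible (irreducibility is preserved under the substitution x → x - 10). Hence m_α(x) = x^3 - 30x^2 + 300x - 2182.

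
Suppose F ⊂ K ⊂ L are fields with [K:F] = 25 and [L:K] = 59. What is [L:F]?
[L:F] = 1475

The tower law says that for any tower of field extensions F ⊂ K ⊂ L with finite degrees, [L:F] = [L:K] · [K:F]. Here this gives [L:F] = 59 · 25 = 1475.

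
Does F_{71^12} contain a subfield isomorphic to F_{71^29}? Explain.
No: F_{71^29} is not a subfield of F_{71^12}

F_{p^m} embeds in F_{p^n} iff m | n. Here 29 ∤ 12 (since 12 = 0·29 + 12 with remainder 12 ≠ 0), so F_{71^29} is not a subfield of F_{71^12}. Equivalently: if it were, the tower law would give 29 = [F_{71^29}:F_71] dividing [F_{71^12}:F_71] = 12, contradiction.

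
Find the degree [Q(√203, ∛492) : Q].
[Q(√203, ∛492) : Q] = 6

Let L = Q(√203, ∛492). Since Q(√203) ⊂ L and [Q(√203):Q] = 2, the tower law gives 2 | [L:Q]. Likewise Q(∛492) ⊂ L with [Q(∛492):Q] = 3 (because 492 is not a perfect cube), so 3 | [L:Q]. As gcd(2,3) = 1, [L:Q] is divisible by 6. Conversely L is generated over Q by √203 and ∛492, so [L:Q] ≤ 2·3 = 6. Therefore [Q(√203, ∛492) : Q] = 6.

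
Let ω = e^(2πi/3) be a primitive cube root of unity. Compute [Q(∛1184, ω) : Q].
[Q(∛1184, ω) : Q] = 6

[Q(∛1184):Q] = 3 (min poly x^3 - 1184, irreducible since 1184 is not a perfect cube). [Q(ω):Q] = 2 (min poly x^2 + x + 1). Since Q(∛1184) ⊂ R and ω ∉ R, we have ω ∉ Q(∛1184), so x^2 + x + 1 remains irreducible over Q(∛1184) and [Q(∛1184, ω) : Q(∛1184)] = 2. By the tower law, [Q(∛1184, ω) : Q] = 3 · 2 = 6. (In fact Q(∛1184, ω) is the splitting field of x^3 - 1184 over Q.)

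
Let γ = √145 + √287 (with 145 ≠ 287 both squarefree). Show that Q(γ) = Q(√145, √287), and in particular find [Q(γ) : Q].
[Q(γ) : Q] = 4 (equivalently, Q(γ) = Q(√145, √287))

Obviously Q(γ) ⊆ Q(√145, √287), and [Q(√145, √287):Q] = 4 (since 145, 287 are distinct squarefree integers > 1 with 41615 not a perfect square). To show equality we compute the minimal polynomial of γ. From γ = √145 + √287: γ^2 = 145 + 2√(41615) + 287 = 432 + 2√(41615), so γ^2 - 432 = 2√(41615); squaring, (γ^2 - 432)^2 = 4·41615, i.e. γ^4 - 864γ^2 + 186624 - 166460 = 0, i.e. γ^4 - 864γ^2 + 20164 = 0. So γ is a root of x^4 - 864x^2 + 20164. This polynomial is irreducible over Q: it has no rational root (each ±√145 ± √287 is irrational), and any factorization into two quadratics over Q would force √(41615) ∈ Q (pairing opposite roots) or √145, √287 ∈ Q (other pairings), all impossible. Hence [Q(γ):Q] = 4 = [Q(√145, √287):Q], so Q(γ) = Q(√145, √287).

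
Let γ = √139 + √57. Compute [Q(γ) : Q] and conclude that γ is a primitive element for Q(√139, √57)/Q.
[Q(γ) : Q] = 4 (equivalently, Q(γ) = Q(√139, √57))

Obviously Q(γ) ⊆ Q(√139, √57), and [Q(√139, √57):Q] = 4 (since 139, 57 are distinct squarefree integers > 1 with 7923 not a perfect square). To show equality we compute the minimal polynomial of γ. From γ = √139 + √57: γ^2 = 139 + 2√(7923) + 57 = 196 + 2√(7923), so γ^2 - 196 = 2√(7923); squaring, (γ^2 - 196)^2 = 4·7923, i.e. γ^4 - 392γ^2 + 38416 - 31692 = 0, i.e. γ^4 - 392γ^2 + 6724 = 0. So γ is a root of x^4 - 392x^2 + 6724. This polynomial is irreducible over Q: it has no rational root (each ±√139 ± √57 is irrational), and any factorization into two quadratics over Q would force √(7923) ∈ Q (pairing opposite roots) or √139, √57 ∈ Q (other pairings), all impossible. Hence [Q(γ):Q] = 4 = [Q(√139, √57):Q], so Q(γ) = Q(√139, √57).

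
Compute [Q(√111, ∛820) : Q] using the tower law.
[Q(√111, ∛820) : Q] = 6

Let L = Q(√111, ∛820). Since Q(√111) ⊂ L and [Q(√111):Q] = 2, the tower law gives 2 | [L:Q]. Likewise Q(∛820) ⊂ L with [Q(∛820):Q] = 3 (because 820 is not a perfect cube), so 3 | [L:Q]. As gcd(2,3) = 1, [L:Q] is divisible by 6. Conversely L is generated over Q by √111 and ∛820, so [L:Q] ≤ 2·3 = 6. Therefore [Q(√111, ∛820) : Q] = 6.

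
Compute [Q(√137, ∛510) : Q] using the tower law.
[Q(√137, ∛510) : Q] = 6

Let L = Q(√137, ∛510). Since Q(√137) ⊂ L and [Q(√137):Q] = 2, the tower law gives 2 | [L:Q]. Likewise Q(∛510) ⊂ L with [Q(∛510):Q] = 3 (because 510 is not a perfect cube), so 3 | [L:Q]. As gcd(2,3) = 1, [L:Q] is divisible by 6. Conversely L is generated over Q by √137 and ∛510, so [L:Q] ≤ 2·3 = 6. Therefore [Q(√137, ∛510) : Q] = 6.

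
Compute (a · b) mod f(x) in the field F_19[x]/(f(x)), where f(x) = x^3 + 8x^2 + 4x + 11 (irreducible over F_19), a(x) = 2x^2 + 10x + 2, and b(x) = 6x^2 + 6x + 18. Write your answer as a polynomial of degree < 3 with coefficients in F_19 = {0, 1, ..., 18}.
a · b ≡ 5x^2 + 4x + 15 (mod f(x))

Multiply in F_19[x]: a(x)·b(x) = (2x^2 + 10x + 2)·(6x^2 + 6x + 18) = 12x^4 + 15x^3 + 13x^2 + 2x + 17. This has degree ≥ 3, so divide by f(x) over F_19: 12x^4 + 15x^3 + 13x^2 + 2x + 17 = (12x + 14)·(x^3 + 8x^2 + 4x + 11) + (5x^2 + 4x + 15). Hence a·b ≡ 5x^2 + 4x + 15 (mod f). (F_19[x]/(f) is a field with 19^3 = 6859 elements since f is irreducible of degree 3.)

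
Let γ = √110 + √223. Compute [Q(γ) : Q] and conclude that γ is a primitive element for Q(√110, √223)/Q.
[Q(γ) : Q] = 4 (equivalently, Q(γ) = Q(√110, √223))

Obviously Q(γ) ⊆ Q(√110, √223), and [Q(√110, √223):Q] = 4 (since 110, 223 are distinct squarefree integers > 1 with 24530 not a perfect square). To show equality we compute the minimal polynomial of γ. From γ = √110 + √223: γ^2 = 110 + 2√(24530) + 223 = 333 + 2√(24530), so γ^2 - 333 = 2√(24530); squaring, (γ^2 - 333)^2 = 4·24530, i.e. γ^4 - 666γ^2 + 110889 - 98120 = 0, i.e. γ^4 - 666γ^2 + 12769 = 0. So γ is a root of x^4 - 666x^2 + 12769. This polynomial is irreducible over Q: it has no rational root (each ±√110 ± √223 is irrational), and any factorization into two quadratics over Q would force √(24530) ∈ Q (pairing opposite roots) or √110, √223 ∈ Q (other pairings), all impossible. Hence [Q(γ):Q] = 4 = [Q(√110, √223):Q], so Q(γ) = Q(√110, √223).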